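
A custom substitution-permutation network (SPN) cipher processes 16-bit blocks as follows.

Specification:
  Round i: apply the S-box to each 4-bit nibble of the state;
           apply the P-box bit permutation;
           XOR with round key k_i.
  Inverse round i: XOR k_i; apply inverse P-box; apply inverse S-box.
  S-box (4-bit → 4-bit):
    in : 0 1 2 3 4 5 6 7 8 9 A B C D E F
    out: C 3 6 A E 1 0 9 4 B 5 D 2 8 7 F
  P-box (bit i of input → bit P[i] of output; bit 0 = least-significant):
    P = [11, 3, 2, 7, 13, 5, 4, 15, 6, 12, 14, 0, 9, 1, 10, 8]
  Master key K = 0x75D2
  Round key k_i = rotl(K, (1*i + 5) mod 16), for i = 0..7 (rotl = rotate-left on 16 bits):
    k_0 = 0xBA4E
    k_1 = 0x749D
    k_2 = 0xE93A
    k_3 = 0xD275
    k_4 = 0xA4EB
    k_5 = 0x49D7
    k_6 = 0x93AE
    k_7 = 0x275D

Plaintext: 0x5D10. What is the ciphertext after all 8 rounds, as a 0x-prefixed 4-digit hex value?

0x1099

s_0 = plaintext = 0x5D10
s_1 = Round(s_0, k_0) = 0x98EB
s_2 = Round(s_1, k_1) = 0x1F2B
s_3 = Round(s_2, k_2) = 0xB3CD
s_4 = Round(s_3, k_3) = 0xC5D4
s_5 = Round(s_4, k_4) = 0x2425
s_6 = Round(s_5, k_5) = 0x15E4
s_7 = Round(s_6, k_6) = 0xB150
s_8 = Round(s_7, k_7) = 0x1099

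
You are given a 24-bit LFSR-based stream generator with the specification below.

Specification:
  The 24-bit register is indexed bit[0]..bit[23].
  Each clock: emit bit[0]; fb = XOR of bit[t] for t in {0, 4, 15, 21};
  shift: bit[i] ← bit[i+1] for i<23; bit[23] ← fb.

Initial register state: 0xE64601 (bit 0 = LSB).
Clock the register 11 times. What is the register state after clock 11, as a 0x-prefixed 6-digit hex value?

0x8F5CC8

reg_0 = 0xE64601
clock 1: out=1, reg = 0x732300
clock 2: out=0, reg = 0xB99180
clock 3: out=0, reg = 0x5CC8C0
clock 4: out=0, reg = 0xAE6460
clock 5: out=0, reg = 0xD73230
clock 6: out=0, reg = 0xEB9918
clock 7: out=0, reg = 0xF5CC8C
clock 8: out=0, reg = 0x7AE646
clock 9: out=0, reg = 0x3D7323
clock 10: out=1, reg = 0x1EB991
clock 11: out=1, reg = 0x8F5CC8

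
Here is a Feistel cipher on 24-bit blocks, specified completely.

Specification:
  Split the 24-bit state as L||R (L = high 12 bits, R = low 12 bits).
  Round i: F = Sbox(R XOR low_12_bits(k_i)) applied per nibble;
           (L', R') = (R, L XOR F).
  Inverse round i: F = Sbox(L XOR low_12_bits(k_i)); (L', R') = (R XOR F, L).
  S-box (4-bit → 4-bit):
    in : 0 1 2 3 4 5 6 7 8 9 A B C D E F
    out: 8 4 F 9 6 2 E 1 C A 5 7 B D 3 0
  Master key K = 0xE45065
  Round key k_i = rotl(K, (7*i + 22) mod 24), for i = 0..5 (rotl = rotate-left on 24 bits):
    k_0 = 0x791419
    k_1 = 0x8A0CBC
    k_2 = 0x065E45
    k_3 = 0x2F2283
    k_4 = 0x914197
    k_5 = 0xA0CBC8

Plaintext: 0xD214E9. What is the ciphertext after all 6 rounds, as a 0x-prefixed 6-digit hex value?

s_0 = plaintext = 0xD214E9
s_1 = Round(s_0, k_0) = 0x4E9529
s_2 = Round(s_1, k_1) = 0x529E4B
s_3 = Round(s_2, k_2) = 0xE4BDAA
s_4 = Round(s_3, k_3) = 0xDAAEB1
s_5 = Round(s_4, k_4) = 0xEB1D54
s_6 = Round(s_5, k_5) = 0xD5401A

0xD5401A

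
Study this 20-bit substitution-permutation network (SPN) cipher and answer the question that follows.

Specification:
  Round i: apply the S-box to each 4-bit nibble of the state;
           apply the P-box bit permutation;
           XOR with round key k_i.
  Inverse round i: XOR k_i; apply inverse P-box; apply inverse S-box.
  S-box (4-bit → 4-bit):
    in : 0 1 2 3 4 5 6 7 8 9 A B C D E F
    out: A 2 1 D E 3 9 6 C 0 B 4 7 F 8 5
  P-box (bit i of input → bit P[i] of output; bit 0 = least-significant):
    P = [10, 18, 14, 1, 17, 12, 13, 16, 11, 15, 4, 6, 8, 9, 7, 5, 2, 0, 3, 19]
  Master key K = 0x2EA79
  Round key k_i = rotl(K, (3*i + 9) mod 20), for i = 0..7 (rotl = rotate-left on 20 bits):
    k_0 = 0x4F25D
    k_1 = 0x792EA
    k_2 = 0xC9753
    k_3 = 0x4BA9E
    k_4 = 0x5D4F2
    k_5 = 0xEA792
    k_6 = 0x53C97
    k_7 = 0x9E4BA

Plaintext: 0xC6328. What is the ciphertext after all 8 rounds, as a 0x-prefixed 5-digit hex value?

0x969FC

s_0 = plaintext = 0xC6328
s_1 = Round(s_0, k_0) = 0x6BB22
s_2 = Round(s_1, k_1) = 0xD967E
s_3 = Round(s_2, k_2) = 0x4AF1C
s_4 = Round(s_3, k_3) = 0x8E5A7
s_5 = Round(s_4, k_4) = 0xA0CDA
s_6 = Round(s_5, k_5) = 0x119A5
s_7 = Round(s_6, k_6) = 0x22A96
s_8 = Round(s_7, k_7) = 0x969FC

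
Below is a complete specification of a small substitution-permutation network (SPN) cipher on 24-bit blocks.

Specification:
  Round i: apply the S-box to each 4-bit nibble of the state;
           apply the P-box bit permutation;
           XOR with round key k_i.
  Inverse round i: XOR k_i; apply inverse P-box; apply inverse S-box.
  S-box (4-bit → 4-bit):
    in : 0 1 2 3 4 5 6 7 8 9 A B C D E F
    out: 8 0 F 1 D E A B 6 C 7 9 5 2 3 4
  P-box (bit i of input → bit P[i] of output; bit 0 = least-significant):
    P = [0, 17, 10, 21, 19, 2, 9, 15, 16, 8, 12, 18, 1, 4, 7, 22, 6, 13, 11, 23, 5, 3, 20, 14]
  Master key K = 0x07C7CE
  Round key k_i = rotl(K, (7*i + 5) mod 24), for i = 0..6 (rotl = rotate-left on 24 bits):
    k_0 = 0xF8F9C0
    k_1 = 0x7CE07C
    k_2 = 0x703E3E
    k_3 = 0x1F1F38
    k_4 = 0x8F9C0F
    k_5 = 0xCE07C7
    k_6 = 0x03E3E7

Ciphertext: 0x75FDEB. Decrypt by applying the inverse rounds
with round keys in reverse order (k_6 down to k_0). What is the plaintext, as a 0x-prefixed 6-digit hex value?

0xBB0645

s_0 = ciphertext = 0x75FDEB
s_1 = InvRound(s_0, k_6) = 0x8F0985
s_2 = InvRound(s_1, k_5) = 0x1CB3FF
s_3 = InvRound(s_2, k_4) = 0xC28EF8
s_4 = InvRound(s_3, k_3) = 0xFB92B1
s_5 = InvRound(s_4, k_2) = 0xD5C37A
s_6 = InvRound(s_5, k_1) = 0x163EA0
s_7 = InvRound(s_6, k_0) = 0xBB0645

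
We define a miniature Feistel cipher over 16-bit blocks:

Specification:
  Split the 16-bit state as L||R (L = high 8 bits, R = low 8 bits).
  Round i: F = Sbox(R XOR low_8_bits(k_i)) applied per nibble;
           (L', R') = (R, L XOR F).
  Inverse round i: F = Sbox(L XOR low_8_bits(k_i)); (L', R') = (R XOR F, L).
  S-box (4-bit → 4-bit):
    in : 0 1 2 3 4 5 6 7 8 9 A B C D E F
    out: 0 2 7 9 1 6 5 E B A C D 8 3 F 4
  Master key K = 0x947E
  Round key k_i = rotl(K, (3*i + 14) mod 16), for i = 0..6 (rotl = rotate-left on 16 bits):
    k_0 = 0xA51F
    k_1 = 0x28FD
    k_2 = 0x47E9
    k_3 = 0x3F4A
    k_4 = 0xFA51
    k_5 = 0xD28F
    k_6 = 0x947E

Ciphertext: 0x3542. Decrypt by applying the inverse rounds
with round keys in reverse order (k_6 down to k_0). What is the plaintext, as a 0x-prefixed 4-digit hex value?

s_0 = ciphertext = 0x3542
s_1 = InvRound(s_0, k_6) = 0x5F35
s_2 = InvRound(s_1, k_5) = 0x055F
s_3 = InvRound(s_2, k_4) = 0x3E05
s_4 = InvRound(s_3, k_3) = 0xE43E
s_5 = InvRound(s_4, k_2) = 0x3DE4
s_6 = InvRound(s_5, k_1) = 0x643D
s_7 = InvRound(s_6, k_0) = 0xD064

0xD064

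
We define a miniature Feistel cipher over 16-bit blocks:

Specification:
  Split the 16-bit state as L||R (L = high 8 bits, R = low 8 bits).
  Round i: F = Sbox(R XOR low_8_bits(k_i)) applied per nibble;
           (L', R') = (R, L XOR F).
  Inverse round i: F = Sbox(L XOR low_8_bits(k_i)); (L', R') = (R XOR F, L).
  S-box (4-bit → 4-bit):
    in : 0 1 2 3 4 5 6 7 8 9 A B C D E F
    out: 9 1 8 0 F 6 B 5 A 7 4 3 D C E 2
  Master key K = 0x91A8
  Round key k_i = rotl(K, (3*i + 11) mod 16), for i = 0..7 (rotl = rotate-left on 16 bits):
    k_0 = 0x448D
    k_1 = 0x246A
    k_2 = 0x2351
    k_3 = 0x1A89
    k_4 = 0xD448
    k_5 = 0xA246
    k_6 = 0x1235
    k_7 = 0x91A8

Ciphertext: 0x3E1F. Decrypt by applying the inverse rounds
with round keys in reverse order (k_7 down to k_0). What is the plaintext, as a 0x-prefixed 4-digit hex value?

0x9172

s_0 = ciphertext = 0x3E1F
s_1 = InvRound(s_0, k_7) = 0x643E
s_2 = InvRound(s_1, k_6) = 0x5F64
s_3 = InvRound(s_2, k_5) = 0x735F
s_4 = InvRound(s_3, k_4) = 0x5C73
s_5 = InvRound(s_4, k_3) = 0xB55C
s_6 = InvRound(s_5, k_2) = 0xB3B5
s_7 = InvRound(s_6, k_1) = 0x72B3
s_8 = InvRound(s_7, k_0) = 0x9172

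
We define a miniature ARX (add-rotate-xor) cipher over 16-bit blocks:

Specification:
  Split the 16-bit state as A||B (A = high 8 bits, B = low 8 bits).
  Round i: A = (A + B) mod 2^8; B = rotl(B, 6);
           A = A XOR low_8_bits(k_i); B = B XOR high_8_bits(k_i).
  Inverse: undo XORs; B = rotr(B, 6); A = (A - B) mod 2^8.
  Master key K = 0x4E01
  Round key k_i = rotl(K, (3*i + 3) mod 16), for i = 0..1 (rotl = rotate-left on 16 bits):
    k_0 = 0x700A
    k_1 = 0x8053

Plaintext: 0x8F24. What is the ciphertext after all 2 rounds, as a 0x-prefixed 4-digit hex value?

0x61DE

s_0 = plaintext = 0x8F24
s_1 = Round(s_0, k_0) = 0xB979
s_2 = Round(s_1, k_1) = 0x61DE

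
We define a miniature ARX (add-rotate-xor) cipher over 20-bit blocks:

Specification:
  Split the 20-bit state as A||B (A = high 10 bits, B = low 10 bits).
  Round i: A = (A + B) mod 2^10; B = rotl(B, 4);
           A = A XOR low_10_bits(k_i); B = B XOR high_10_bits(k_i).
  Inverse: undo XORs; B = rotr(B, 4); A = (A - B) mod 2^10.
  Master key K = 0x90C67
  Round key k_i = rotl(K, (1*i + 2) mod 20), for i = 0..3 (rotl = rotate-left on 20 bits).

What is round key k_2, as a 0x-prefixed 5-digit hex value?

K = 0x90C67
k_0 = rotl(K, (1*0+2) mod 20) = rotl(K, 2) = 0x4319E
k_1 = rotl(K, (1*1+2) mod 20) = rotl(K, 3) = 0x8633C
k_2 = rotl(K, (1*2+2) mod 20) = rotl(K, 4) = 0x0C679

0x0C679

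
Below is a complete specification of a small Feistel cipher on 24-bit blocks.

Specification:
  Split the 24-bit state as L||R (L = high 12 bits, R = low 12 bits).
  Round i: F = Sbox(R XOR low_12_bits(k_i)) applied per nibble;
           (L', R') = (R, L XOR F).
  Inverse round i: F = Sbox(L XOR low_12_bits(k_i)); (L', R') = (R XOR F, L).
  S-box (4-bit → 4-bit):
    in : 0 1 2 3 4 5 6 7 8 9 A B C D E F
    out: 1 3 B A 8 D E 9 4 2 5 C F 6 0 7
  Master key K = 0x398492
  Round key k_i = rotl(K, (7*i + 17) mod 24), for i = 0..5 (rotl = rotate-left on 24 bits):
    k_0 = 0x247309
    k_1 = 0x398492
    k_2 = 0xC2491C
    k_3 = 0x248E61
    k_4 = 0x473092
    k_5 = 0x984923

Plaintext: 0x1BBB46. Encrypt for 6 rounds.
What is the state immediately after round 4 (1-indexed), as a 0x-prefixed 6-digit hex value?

0x629C92

s_0 = plaintext = 0x1BBB46
s_1 = Round(s_0, k_0) = 0xB4653C
s_2 = Round(s_1, k_1) = 0x53C816
s_3 = Round(s_2, k_2) = 0x816629
s_4 = Round(s_3, k_3) = 0x629C92
s_5 = Round(s_4, k_4) = 0xC92938
s_6 = Round(s_5, k_5) = 0x938DAE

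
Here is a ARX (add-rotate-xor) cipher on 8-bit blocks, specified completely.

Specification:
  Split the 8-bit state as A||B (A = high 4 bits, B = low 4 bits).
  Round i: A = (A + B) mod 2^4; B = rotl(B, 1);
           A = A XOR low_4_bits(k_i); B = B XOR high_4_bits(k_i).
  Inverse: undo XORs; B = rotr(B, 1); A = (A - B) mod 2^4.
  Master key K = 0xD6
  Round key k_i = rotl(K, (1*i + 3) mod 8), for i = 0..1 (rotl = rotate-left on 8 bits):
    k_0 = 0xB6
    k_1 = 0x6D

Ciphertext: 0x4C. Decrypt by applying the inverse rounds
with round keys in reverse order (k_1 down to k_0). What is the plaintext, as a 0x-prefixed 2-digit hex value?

0xB7

s_0 = ciphertext = 0x4C
s_1 = InvRound(s_0, k_1) = 0x45
s_2 = InvRound(s_1, k_0) = 0xB7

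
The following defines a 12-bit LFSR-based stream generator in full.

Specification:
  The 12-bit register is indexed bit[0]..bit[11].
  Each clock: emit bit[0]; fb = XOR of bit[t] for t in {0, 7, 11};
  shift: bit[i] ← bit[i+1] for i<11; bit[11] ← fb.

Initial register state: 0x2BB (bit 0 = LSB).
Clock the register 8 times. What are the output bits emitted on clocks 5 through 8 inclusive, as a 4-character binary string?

reg_0 = 0x2BB
clock 1: out=1, reg = 0x15D
clock 2: out=1, reg = 0x8AE
clock 3: out=0, reg = 0x457
clock 4: out=1, reg = 0xA2B
clock 5: out=1, reg = 0x515
clock 6: out=1, reg = 0xA8A
clock 7: out=0, reg = 0x545
clock 8: out=1, reg = 0xAA2

1101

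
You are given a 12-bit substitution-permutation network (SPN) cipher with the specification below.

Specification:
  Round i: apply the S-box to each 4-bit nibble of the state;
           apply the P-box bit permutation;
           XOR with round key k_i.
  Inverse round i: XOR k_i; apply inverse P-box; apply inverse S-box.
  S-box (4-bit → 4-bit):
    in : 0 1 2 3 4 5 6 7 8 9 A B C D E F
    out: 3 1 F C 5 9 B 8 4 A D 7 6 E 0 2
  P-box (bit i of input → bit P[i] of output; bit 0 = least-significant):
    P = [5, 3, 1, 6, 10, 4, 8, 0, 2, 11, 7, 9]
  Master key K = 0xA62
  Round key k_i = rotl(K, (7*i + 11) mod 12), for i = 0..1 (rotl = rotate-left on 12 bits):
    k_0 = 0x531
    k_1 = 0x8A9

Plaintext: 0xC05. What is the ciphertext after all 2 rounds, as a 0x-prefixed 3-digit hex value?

0x399

s_0 = plaintext = 0xC05
s_1 = Round(s_0, k_0) = 0x9C1
s_2 = Round(s_1, k_1) = 0x399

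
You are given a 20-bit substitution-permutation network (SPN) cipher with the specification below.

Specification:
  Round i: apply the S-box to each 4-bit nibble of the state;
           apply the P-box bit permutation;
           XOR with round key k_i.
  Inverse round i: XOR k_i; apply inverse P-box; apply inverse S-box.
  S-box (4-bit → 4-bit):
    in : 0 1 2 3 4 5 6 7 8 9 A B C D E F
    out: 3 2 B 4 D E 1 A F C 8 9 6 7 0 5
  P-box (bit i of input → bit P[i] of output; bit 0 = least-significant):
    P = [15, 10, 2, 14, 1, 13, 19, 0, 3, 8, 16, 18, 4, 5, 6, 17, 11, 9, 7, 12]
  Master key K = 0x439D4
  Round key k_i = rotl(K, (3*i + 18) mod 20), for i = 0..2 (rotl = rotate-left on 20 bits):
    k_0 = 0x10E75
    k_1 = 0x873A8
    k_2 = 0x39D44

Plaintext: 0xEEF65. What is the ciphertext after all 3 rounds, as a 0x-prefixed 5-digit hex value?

0xCDD02

s_0 = plaintext = 0xEEF65
s_1 = Round(s_0, k_0) = 0x04A7B
s_2 = Round(s_1, k_1) = 0xE99F9
s_3 = Round(s_2, k_2) = 0xCDD02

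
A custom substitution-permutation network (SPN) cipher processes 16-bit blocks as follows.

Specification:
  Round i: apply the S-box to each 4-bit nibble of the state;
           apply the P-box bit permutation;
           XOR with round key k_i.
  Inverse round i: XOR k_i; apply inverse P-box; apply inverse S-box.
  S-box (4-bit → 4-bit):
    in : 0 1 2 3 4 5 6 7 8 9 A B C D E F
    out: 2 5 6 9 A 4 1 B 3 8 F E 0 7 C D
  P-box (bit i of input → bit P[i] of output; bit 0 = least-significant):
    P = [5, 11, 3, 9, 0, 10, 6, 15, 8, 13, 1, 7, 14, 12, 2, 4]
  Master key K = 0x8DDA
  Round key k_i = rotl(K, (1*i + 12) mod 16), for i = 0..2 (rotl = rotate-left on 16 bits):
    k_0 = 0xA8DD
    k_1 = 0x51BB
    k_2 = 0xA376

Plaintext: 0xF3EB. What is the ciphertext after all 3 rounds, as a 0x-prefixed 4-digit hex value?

0xC193

s_0 = plaintext = 0xF3EB
s_1 = Round(s_0, k_0) = 0x6301
s_2 = Round(s_1, k_1) = 0x1413
s_3 = Round(s_2, k_2) = 0xC193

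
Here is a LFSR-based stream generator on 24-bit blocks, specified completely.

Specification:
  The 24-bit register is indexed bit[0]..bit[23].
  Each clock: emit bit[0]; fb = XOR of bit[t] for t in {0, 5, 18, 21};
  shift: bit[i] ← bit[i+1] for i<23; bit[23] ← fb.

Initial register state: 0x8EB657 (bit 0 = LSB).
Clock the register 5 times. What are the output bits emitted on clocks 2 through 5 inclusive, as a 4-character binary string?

1101

reg_0 = 0x8EB657
clock 1: out=1, reg = 0x475B2B
clock 2: out=1, reg = 0xA3AD95
clock 3: out=1, reg = 0x51D6CA
clock 4: out=0, reg = 0x28EB65
clock 5: out=1, reg = 0x9475B2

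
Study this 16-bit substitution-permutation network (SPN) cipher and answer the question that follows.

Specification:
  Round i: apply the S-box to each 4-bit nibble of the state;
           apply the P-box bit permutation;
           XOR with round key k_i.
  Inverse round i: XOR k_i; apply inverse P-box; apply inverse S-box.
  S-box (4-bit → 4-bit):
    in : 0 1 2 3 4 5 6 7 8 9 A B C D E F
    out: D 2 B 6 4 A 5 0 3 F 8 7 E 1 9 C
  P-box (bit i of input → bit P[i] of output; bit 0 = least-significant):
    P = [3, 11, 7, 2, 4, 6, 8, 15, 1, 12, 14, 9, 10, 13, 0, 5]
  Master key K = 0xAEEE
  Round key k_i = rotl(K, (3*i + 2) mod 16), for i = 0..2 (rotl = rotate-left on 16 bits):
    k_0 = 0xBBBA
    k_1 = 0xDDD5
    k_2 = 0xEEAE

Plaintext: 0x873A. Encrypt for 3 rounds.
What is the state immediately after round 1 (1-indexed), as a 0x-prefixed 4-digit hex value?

0x9EFE

s_0 = plaintext = 0x873A
s_1 = Round(s_0, k_0) = 0x9EFE
s_2 = Round(s_1, k_1) = 0x7AFA
s_3 = Round(s_2, k_2) = 0x6DAA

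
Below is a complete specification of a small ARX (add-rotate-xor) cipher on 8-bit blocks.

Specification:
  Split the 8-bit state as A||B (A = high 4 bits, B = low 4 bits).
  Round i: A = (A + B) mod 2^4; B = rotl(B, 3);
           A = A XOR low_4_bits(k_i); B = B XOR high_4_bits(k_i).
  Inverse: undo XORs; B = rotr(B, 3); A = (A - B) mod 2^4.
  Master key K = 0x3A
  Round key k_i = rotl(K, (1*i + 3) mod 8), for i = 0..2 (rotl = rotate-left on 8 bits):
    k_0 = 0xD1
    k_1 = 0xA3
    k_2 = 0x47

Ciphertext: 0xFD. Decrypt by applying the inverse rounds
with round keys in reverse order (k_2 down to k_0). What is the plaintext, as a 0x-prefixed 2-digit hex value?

0x5D

s_0 = ciphertext = 0xFD
s_1 = InvRound(s_0, k_2) = 0x53
s_2 = InvRound(s_1, k_1) = 0x33
s_3 = InvRound(s_2, k_0) = 0x5D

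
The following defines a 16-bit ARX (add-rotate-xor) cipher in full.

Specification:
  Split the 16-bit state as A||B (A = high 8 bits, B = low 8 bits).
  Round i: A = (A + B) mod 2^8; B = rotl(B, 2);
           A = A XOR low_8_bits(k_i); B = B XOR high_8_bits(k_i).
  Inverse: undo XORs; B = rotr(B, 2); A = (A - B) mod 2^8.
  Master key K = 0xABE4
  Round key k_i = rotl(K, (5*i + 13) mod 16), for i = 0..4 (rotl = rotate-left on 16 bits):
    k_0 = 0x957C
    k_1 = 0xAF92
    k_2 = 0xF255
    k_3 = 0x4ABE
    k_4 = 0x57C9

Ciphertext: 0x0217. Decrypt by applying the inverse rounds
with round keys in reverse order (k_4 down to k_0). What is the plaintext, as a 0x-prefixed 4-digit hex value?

s_0 = ciphertext = 0x0217
s_1 = InvRound(s_0, k_4) = 0xBB10
s_2 = InvRound(s_1, k_3) = 0x6F96
s_3 = InvRound(s_2, k_2) = 0x2119
s_4 = InvRound(s_3, k_1) = 0x06AD
s_5 = InvRound(s_4, k_0) = 0x6C0E

0x6C0E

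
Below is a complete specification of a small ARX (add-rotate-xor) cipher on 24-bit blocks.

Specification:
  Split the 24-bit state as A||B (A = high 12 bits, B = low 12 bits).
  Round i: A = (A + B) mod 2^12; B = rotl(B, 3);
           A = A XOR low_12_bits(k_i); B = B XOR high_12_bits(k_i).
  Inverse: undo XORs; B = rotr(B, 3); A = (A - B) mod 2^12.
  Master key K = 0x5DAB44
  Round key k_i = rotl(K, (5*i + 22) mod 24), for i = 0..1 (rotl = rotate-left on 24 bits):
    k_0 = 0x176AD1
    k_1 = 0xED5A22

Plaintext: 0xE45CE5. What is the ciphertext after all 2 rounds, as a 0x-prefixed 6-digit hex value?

0x271C16

s_0 = plaintext = 0xE45CE5
s_1 = Round(s_0, k_0) = 0x1FB658
s_2 = Round(s_1, k_1) = 0x271C16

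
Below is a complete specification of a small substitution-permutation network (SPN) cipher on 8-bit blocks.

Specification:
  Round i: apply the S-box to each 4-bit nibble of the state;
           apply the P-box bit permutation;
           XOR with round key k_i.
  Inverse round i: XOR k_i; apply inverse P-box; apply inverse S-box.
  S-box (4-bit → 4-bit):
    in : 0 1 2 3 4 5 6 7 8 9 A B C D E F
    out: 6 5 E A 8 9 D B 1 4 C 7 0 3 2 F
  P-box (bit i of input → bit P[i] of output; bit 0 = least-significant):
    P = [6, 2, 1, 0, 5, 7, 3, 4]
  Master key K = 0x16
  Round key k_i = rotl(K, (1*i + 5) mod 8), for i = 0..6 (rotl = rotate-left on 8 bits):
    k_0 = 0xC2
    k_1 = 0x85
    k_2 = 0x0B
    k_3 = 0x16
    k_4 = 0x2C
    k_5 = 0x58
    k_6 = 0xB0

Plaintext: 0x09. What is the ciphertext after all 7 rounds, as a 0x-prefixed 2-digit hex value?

0x6A

s_0 = plaintext = 0x09
s_1 = Round(s_0, k_0) = 0x48
s_2 = Round(s_1, k_1) = 0xD5
s_3 = Round(s_2, k_2) = 0xEA
s_4 = Round(s_3, k_3) = 0x95
s_5 = Round(s_4, k_4) = 0x65
s_6 = Round(s_5, k_5) = 0x21
s_7 = Round(s_6, k_6) = 0x6A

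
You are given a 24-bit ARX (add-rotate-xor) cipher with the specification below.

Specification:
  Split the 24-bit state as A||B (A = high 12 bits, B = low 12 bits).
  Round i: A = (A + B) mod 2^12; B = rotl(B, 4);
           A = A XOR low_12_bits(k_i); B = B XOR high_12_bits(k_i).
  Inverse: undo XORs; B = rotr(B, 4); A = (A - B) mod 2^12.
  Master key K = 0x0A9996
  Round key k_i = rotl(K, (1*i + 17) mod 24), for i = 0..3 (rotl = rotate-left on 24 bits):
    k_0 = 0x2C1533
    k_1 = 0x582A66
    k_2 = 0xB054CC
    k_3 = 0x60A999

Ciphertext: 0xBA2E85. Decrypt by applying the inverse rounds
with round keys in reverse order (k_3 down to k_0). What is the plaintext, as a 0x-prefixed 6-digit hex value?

0x072D84

s_0 = ciphertext = 0xBA2E85
s_1 = InvRound(s_0, k_3) = 0x2B3F88
s_2 = InvRound(s_1, k_2) = 0x937D48
s_3 = InvRound(s_2, k_1) = 0x8C5A8C
s_4 = InvRound(s_3, k_0) = 0x072D84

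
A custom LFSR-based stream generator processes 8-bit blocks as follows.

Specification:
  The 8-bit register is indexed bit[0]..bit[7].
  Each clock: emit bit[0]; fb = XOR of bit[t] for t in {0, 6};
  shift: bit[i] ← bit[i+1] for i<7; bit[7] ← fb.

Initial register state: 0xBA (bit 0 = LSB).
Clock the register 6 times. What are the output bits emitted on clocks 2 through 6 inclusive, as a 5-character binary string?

reg_0 = 0xBA
clock 1: out=0, reg = 0x5D
clock 2: out=1, reg = 0x2E
clock 3: out=0, reg = 0x17
clock 4: out=1, reg = 0x8B
clock 5: out=1, reg = 0xC5
clock 6: out=1, reg = 0x62

10111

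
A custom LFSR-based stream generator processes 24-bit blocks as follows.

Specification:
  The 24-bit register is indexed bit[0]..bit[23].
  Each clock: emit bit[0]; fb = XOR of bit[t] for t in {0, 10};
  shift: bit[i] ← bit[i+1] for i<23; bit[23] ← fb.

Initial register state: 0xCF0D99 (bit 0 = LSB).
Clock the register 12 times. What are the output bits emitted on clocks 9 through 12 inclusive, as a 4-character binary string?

reg_0 = 0xCF0D99
clock 1: out=1, reg = 0x6786CC
clock 2: out=0, reg = 0xB3C366
clock 3: out=0, reg = 0x59E1B3
clock 4: out=1, reg = 0xACF0D9
clock 5: out=1, reg = 0xD6786C
clock 6: out=0, reg = 0x6B3C36
clock 7: out=0, reg = 0xB59E1B
clock 8: out=1, reg = 0x5ACF0D
clock 9: out=1, reg = 0x2D6786
clock 10: out=0, reg = 0x96B3C3
clock 11: out=1, reg = 0xCB59E1
clock 12: out=1, reg = 0xE5ACF0

1011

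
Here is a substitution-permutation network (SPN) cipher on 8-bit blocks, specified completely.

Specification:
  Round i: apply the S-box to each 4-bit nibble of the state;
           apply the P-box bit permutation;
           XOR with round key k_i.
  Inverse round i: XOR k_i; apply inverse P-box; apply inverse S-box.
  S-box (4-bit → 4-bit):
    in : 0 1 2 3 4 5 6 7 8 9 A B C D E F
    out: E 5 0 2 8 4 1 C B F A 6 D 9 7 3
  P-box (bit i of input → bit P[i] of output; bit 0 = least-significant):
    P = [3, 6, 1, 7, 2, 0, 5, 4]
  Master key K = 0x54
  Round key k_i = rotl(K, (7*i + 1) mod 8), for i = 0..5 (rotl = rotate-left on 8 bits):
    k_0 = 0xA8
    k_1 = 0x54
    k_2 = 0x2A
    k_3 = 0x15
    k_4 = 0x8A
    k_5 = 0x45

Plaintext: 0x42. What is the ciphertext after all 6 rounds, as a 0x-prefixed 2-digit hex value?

0xAD

s_0 = plaintext = 0x42
s_1 = Round(s_0, k_0) = 0xB8
s_2 = Round(s_1, k_1) = 0xBD
s_3 = Round(s_2, k_2) = 0x83
s_4 = Round(s_3, k_3) = 0x40
s_5 = Round(s_4, k_4) = 0x58
s_6 = Round(s_5, k_5) = 0xAD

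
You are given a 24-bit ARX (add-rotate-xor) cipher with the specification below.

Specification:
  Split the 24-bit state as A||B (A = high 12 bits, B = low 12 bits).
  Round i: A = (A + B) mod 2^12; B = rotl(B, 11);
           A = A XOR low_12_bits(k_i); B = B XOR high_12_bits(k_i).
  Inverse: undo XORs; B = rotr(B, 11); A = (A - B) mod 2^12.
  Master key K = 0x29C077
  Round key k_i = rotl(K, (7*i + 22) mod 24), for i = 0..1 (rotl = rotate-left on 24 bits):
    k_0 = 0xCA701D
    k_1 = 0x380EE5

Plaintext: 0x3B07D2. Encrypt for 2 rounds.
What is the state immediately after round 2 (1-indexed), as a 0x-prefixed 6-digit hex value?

s_0 = plaintext = 0x3B07D2
s_1 = Round(s_0, k_0) = 0xB9FF4E
s_2 = Round(s_1, k_1) = 0x408427

0x408427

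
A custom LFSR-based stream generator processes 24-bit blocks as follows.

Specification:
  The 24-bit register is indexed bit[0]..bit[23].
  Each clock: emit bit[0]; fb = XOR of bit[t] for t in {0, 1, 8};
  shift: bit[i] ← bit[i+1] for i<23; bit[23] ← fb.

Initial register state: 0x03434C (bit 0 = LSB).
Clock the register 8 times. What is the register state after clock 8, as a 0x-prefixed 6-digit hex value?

0xA90343

reg_0 = 0x03434C
clock 1: out=0, reg = 0x81A1A6
clock 2: out=0, reg = 0x40D0D3
clock 3: out=1, reg = 0x206869
clock 4: out=1, reg = 0x903434
clock 5: out=0, reg = 0x481A1A
clock 6: out=0, reg = 0xA40D0D
clock 7: out=1, reg = 0x520686
clock 8: out=0, reg = 0xA90343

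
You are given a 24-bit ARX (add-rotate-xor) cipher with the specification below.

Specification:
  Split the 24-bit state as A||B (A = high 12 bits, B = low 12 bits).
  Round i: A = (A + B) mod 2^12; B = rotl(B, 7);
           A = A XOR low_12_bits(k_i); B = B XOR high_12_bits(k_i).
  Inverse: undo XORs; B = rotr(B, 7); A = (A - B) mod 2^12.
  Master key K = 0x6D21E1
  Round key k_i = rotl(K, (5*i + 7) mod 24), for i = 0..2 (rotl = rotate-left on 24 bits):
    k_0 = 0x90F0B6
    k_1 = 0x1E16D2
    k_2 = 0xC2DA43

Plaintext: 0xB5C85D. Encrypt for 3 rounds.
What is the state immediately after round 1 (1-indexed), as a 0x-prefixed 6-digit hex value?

0x30F7CD

s_0 = plaintext = 0xB5C85D
s_1 = Round(s_0, k_0) = 0x30F7CD
s_2 = Round(s_1, k_1) = 0xC0E75F
s_3 = Round(s_2, k_2) = 0x92E397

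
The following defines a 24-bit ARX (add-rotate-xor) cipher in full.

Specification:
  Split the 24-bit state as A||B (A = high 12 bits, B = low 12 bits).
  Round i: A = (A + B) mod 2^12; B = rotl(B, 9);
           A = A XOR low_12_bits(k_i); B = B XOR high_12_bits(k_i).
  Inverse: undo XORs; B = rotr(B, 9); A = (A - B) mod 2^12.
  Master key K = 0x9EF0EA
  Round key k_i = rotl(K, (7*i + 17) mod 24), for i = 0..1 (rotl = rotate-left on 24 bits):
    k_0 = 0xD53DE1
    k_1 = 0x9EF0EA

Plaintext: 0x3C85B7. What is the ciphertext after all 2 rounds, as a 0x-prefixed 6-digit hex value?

s_0 = plaintext = 0x3C85B7
s_1 = Round(s_0, k_0) = 0x49E3E5
s_2 = Round(s_1, k_1) = 0x869393

0x869393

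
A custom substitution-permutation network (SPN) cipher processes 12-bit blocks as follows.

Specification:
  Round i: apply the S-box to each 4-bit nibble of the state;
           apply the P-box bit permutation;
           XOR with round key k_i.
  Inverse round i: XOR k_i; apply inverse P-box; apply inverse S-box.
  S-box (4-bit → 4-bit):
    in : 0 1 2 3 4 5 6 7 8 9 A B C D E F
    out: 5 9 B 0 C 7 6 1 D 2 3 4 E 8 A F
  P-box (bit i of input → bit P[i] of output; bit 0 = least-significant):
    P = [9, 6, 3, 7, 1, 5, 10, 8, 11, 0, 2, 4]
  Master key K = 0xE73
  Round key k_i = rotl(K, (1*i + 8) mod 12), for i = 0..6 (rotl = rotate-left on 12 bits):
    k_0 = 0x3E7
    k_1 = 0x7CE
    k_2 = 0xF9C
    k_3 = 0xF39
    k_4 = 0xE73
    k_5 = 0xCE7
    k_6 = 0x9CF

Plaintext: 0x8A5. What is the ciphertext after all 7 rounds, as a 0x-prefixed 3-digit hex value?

s_0 = plaintext = 0x8A5
s_1 = Round(s_0, k_0) = 0x999
s_2 = Round(s_1, k_1) = 0x7AF
s_3 = Round(s_2, k_2) = 0x576
s_4 = Round(s_3, k_3) = 0x776
s_5 = Round(s_4, k_4) = 0x639
s_6 = Round(s_5, k_5) = 0xCA2
s_7 = Round(s_6, k_6) = 0xB38

0xB38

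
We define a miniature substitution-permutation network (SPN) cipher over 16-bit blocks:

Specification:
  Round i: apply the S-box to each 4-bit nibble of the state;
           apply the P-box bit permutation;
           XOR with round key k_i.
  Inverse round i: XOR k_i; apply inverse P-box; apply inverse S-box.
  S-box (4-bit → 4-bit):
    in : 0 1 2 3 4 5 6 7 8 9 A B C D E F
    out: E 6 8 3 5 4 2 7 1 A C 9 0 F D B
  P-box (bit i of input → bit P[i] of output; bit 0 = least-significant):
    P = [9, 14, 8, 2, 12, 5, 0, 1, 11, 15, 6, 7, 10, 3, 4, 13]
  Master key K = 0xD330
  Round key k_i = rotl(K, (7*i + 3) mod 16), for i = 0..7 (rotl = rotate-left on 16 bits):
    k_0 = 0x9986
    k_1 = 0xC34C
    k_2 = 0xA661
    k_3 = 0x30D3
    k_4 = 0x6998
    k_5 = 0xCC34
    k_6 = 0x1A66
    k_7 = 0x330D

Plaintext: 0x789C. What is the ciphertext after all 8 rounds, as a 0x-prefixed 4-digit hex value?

s_0 = plaintext = 0x789C
s_1 = Round(s_0, k_0) = 0x95BC
s_2 = Round(s_1, k_1) = 0xF306
s_3 = Round(s_2, k_2) = 0x4A4A
s_4 = Round(s_3, k_3) = 0x2506
s_5 = Round(s_4, k_4) = 0x09FB
s_6 = Round(s_5, k_5) = 0x7E8A
s_7 = Round(s_6, k_6) = 0x07BA
s_8 = Round(s_7, k_7) = 0x8A53

0x8A53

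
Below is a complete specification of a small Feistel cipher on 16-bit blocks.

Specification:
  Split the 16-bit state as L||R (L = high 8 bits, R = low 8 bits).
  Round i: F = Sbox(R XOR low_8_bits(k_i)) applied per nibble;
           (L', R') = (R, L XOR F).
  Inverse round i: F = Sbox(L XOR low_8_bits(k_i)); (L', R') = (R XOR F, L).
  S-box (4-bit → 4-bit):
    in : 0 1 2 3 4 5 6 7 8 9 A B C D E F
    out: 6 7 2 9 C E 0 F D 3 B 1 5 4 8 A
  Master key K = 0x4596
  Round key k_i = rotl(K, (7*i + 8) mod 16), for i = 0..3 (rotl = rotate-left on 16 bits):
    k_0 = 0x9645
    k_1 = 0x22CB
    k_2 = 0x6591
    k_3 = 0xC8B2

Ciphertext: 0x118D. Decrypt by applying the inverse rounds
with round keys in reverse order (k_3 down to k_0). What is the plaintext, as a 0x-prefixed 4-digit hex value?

0x5B38

s_0 = ciphertext = 0x118D
s_1 = InvRound(s_0, k_3) = 0x3411
s_2 = InvRound(s_1, k_2) = 0xAF34
s_3 = InvRound(s_2, k_1) = 0x38AF
s_4 = InvRound(s_3, k_0) = 0x5B38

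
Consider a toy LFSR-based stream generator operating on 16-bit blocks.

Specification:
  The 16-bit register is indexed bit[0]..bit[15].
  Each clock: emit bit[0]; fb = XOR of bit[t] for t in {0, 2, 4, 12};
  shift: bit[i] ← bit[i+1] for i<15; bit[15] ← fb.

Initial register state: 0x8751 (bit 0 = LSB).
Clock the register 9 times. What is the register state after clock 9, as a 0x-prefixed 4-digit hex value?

0xBC43

reg_0 = 0x8751
clock 1: out=1, reg = 0x43A8
clock 2: out=0, reg = 0x21D4
clock 3: out=0, reg = 0x10EA
clock 4: out=0, reg = 0x8875
clock 5: out=1, reg = 0xC43A
clock 6: out=0, reg = 0xE21D
clock 7: out=1, reg = 0xF10E
clock 8: out=0, reg = 0x7887
clock 9: out=1, reg = 0xBC43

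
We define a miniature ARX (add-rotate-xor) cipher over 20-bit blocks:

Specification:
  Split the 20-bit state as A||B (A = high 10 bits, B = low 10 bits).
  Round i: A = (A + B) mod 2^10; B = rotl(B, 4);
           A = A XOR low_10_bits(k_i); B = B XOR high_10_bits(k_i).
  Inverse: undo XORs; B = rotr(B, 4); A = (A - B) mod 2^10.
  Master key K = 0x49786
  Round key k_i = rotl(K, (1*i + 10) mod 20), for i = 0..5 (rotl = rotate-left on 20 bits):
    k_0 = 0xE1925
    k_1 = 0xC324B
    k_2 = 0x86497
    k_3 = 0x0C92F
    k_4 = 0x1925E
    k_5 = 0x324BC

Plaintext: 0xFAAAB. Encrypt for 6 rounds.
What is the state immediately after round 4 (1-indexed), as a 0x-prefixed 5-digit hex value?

0xEF598

s_0 = plaintext = 0xFAAAB
s_1 = Round(s_0, k_0) = 0xEC13C
s_2 = Round(s_1, k_1) = 0xA9CC8
s_3 = Round(s_2, k_2) = 0xFE29A
s_4 = Round(s_3, k_3) = 0xEF598
s_5 = Round(s_4, k_4) = 0xC2DE2
s_6 = Round(s_5, k_5) = 0x146EE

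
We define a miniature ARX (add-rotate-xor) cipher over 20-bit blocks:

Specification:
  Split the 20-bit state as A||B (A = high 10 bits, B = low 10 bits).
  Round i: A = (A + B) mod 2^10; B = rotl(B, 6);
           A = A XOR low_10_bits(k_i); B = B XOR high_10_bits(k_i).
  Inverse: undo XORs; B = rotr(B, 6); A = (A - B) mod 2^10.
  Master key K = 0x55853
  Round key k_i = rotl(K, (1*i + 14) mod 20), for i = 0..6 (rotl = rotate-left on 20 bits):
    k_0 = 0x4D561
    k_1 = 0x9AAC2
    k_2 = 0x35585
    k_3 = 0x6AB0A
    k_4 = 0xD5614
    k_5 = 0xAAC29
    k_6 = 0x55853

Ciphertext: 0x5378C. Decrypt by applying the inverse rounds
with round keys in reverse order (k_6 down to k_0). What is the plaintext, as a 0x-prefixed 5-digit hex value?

0x2BB59

s_0 = ciphertext = 0x5378C
s_1 = InvRound(s_0, k_6) = 0xDCDAB
s_2 = InvRound(s_1, k_5) = 0xD380C
s_3 = InvRound(s_2, k_4) = 0xEF59D
s_4 = InvRound(s_3, k_3) = 0x51F70
s_5 = InvRound(s_4, k_2) = 0x9925E
s_6 = InvRound(s_5, k_1) = 0x59B40
s_7 = InvRound(s_6, k_0) = 0x2BB59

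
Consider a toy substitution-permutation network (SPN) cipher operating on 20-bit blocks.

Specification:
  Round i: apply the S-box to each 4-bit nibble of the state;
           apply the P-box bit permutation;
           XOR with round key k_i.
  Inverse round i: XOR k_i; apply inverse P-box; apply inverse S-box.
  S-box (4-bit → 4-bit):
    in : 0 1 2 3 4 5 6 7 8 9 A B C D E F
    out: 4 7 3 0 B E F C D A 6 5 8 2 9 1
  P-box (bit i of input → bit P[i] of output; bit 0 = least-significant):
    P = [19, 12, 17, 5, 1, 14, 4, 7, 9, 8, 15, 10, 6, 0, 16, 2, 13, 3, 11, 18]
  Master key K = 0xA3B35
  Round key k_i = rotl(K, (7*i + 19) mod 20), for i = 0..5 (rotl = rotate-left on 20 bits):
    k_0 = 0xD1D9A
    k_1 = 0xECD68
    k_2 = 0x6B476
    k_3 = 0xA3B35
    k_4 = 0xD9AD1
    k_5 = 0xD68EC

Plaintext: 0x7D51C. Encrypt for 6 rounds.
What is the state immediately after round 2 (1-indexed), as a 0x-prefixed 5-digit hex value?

0xA1D51

s_0 = plaintext = 0x7D51C
s_1 = Round(s_0, k_0) = 0x9D0A9
s_2 = Round(s_1, k_1) = 0xA1D51
s_3 = Round(s_2, k_2) = 0xDEDAF
s_4 = Round(s_3, k_3) = 0x27A69
s_5 = Round(s_4, k_4) = 0xC6B6F
s_6 = Round(s_5, k_5) = 0x0AA3B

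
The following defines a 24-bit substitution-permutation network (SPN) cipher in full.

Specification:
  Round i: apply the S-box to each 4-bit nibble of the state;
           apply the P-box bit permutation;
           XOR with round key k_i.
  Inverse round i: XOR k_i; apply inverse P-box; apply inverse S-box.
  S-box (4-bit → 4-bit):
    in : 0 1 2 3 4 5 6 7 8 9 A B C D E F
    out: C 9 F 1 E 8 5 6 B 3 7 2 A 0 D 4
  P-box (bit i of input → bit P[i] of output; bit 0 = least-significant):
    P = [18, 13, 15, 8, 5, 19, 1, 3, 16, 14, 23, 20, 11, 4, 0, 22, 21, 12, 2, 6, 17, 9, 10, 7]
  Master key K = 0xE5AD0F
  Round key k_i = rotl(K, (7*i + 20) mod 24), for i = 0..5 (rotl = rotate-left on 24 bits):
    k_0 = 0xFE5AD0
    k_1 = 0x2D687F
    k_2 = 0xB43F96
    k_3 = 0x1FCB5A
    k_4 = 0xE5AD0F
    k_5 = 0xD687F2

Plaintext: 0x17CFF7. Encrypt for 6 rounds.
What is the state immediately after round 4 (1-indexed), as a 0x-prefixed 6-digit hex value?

0xFA26EC

s_0 = plaintext = 0x17CFF7
s_1 = Round(s_0, k_0) = 0x3CEA46
s_2 = Round(s_1, k_1) = 0xE2B034
s_3 = Round(s_2, k_2) = 0x068A62
s_4 = Round(s_3, k_3) = 0xFA26EC
s_5 = Round(s_4, k_4) = 0x049030
s_6 = Round(s_5, k_5) = 0x461A06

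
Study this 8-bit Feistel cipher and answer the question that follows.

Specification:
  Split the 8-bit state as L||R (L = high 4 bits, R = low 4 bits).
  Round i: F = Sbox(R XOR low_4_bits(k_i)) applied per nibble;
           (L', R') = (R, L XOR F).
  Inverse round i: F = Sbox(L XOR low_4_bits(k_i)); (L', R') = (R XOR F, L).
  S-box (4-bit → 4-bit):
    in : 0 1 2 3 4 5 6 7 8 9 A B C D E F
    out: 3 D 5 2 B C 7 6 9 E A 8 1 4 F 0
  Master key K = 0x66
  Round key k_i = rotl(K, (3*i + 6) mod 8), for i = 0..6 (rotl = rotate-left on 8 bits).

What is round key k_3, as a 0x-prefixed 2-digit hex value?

0x33

K = 0x66
k_0 = rotl(K, (3*0+6) mod 8) = rotl(K, 6) = 0x99
k_1 = rotl(K, (3*1+6) mod 8) = rotl(K, 1) = 0xCC
k_2 = rotl(K, (3*2+6) mod 8) = rotl(K, 4) = 0x66
k_3 = rotl(K, (3*3+6) mod 8) = rotl(K, 7) = 0x33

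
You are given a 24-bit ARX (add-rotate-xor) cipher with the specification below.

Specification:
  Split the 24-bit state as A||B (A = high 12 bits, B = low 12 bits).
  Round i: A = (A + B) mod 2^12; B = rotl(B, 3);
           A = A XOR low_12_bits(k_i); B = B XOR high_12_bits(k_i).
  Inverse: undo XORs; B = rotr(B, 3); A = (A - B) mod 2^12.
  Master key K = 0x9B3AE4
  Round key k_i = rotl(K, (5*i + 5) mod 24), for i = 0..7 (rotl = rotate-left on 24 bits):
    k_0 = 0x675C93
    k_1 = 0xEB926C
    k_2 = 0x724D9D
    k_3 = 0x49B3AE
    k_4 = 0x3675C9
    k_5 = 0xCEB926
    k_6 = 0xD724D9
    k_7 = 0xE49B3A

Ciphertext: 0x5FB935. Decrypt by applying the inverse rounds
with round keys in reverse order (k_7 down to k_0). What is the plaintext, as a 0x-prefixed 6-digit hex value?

s_0 = ciphertext = 0x5FB935
s_1 = InvRound(s_0, k_7) = 0x5D28EF
s_2 = InvRound(s_1, k_6) = 0x658AB3
s_3 = InvRound(s_2, k_5) = 0xEB30CB
s_4 = InvRound(s_3, k_4) = 0x305875
s_5 = InvRound(s_4, k_3) = 0x30ED9D
s_6 = InvRound(s_5, k_2) = 0xB3C357
s_7 = InvRound(s_6, k_1) = 0xB93DBD
s_8 = InvRound(s_7, k_0) = 0x587179

0x587179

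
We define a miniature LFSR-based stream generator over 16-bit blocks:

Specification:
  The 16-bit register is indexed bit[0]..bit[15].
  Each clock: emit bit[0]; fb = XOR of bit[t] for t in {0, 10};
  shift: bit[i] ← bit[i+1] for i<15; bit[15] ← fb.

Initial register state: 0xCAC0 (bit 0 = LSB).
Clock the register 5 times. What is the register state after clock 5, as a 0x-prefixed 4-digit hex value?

reg_0 = 0xCAC0
clock 1: out=0, reg = 0x6560
clock 2: out=0, reg = 0xB2B0
clock 3: out=0, reg = 0x5958
clock 4: out=0, reg = 0x2CAC
clock 5: out=0, reg = 0x9656

0x9656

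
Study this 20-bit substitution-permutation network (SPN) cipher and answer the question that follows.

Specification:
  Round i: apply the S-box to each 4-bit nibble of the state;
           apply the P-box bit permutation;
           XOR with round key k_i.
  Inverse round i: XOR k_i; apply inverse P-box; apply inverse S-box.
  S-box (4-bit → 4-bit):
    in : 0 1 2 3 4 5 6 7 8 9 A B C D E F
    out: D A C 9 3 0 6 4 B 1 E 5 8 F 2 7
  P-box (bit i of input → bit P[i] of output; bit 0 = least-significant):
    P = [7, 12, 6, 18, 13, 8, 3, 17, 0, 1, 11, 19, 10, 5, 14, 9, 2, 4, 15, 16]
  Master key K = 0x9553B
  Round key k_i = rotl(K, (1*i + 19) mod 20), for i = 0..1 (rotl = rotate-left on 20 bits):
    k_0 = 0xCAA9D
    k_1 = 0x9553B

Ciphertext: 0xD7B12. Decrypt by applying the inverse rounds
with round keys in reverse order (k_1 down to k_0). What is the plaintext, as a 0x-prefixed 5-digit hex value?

0xCE345

s_0 = ciphertext = 0xD7B12
s_1 = InvRound(s_0, k_1) = 0x58BBC
s_2 = InvRound(s_1, k_0) = 0xCE345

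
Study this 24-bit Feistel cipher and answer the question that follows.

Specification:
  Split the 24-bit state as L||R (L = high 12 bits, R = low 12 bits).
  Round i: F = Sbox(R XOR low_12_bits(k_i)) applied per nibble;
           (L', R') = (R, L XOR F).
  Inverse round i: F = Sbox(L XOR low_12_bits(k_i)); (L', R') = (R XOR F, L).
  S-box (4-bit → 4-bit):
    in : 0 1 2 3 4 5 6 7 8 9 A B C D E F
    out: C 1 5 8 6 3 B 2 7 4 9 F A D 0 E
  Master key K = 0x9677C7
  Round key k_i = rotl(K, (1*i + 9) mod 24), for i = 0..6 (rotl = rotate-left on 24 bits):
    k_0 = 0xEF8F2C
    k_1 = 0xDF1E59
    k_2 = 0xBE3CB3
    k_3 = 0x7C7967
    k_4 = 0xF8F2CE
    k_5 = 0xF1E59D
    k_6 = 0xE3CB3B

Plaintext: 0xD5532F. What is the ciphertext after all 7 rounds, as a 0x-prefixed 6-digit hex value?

s_0 = plaintext = 0xD5532F
s_1 = Round(s_0, k_0) = 0x32F79D
s_2 = Round(s_1, k_1) = 0x79D789
s_3 = Round(s_2, k_2) = 0x789814
s_4 = Round(s_3, k_3) = 0x8146A1
s_5 = Round(s_4, k_4) = 0x6A1EAA
s_6 = Round(s_5, k_5) = 0xEAA923
s_7 = Round(s_6, k_6) = 0x923BBD

0x923BBD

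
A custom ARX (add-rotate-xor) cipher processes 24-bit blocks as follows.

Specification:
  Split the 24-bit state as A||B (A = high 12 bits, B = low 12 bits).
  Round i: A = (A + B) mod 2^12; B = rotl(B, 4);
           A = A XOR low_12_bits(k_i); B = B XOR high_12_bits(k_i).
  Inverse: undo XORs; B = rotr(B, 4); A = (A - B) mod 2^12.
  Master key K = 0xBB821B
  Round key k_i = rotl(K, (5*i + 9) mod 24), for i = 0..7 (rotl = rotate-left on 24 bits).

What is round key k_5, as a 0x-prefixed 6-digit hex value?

K = 0xBB821B
k_0 = rotl(K, (5*0+9) mod 24) = rotl(K, 9) = 0x043777
k_1 = rotl(K, (5*1+9) mod 24) = rotl(K, 14) = 0x86EEE0
k_2 = rotl(K, (5*2+9) mod 24) = rotl(K, 19) = 0xDDDC10
k_3 = rotl(K, (5*3+9) mod 24) = rotl(K, 0) = 0xBB821B
k_4 = rotl(K, (5*4+9) mod 24) = rotl(K, 5) = 0x704377
k_5 = rotl(K, (5*5+9) mod 24) = rotl(K, 10) = 0x086EEE

0x086EEE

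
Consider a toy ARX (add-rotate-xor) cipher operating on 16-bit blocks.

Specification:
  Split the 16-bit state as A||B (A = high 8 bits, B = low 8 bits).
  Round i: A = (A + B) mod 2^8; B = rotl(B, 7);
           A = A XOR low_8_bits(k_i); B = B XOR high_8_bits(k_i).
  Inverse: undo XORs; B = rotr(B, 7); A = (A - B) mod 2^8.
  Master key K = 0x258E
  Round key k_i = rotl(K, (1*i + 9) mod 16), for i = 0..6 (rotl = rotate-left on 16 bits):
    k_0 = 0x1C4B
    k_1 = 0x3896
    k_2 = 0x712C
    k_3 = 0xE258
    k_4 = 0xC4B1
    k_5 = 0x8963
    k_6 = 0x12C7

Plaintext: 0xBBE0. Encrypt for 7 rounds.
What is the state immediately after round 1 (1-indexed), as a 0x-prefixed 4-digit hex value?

0xD06C

s_0 = plaintext = 0xBBE0
s_1 = Round(s_0, k_0) = 0xD06C
s_2 = Round(s_1, k_1) = 0xAA0E
s_3 = Round(s_2, k_2) = 0x9476
s_4 = Round(s_3, k_3) = 0x52D9
s_5 = Round(s_4, k_4) = 0x9A28
s_6 = Round(s_5, k_5) = 0xA19D
s_7 = Round(s_6, k_6) = 0xF9DC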